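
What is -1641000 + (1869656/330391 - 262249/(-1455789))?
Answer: -789284688052511057/480979583499 ≈ -1.6410e+6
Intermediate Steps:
-1641000 + (1869656/330391 - 262249/(-1455789)) = -1641000 + (1869656*(1/330391) - 262249*(-1/1455789)) = -1641000 + (1869656/330391 + 262249/1455789) = -1641000 + 2808469347943/480979583499 = -789284688052511057/480979583499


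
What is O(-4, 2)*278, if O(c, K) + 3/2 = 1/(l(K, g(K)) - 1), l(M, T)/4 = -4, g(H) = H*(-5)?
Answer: -7367/17 ≈ -433.35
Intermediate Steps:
g(H) = -5*H
l(M, T) = -16 (l(M, T) = 4*(-4) = -16)
O(c, K) = -53/34 (O(c, K) = -3/2 + 1/(-16 - 1) = -3/2 + 1/(-17) = -3/2 - 1/17 = -53/34)
O(-4, 2)*278 = -53/34*278 = -7367/17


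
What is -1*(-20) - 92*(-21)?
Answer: 1952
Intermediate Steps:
-1*(-20) - 92*(-21) = 20 + 1932 = 1952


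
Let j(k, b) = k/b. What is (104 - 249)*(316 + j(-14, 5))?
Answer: -45414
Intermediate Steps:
(104 - 249)*(316 + j(-14, 5)) = (104 - 249)*(316 - 14/5) = -145*(316 - 14*⅕) = -145*(316 - 14/5) = -145*1566/5 = -45414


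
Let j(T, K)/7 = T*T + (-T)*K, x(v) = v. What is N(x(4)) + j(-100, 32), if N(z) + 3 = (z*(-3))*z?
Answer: 92349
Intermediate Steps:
j(T, K) = 7*T² - 7*K*T (j(T, K) = 7*(T*T + (-T)*K) = 7*(T² - K*T) = 7*T² - 7*K*T)
N(z) = -3 - 3*z² (N(z) = -3 + (z*(-3))*z = -3 + (-3*z)*z = -3 - 3*z²)
N(x(4)) + j(-100, 32) = (-3 - 3*4²) + 7*(-100)*(-100 - 1*32) = (-3 - 3*16) + 7*(-100)*(-100 - 32) = (-3 - 48) + 7*(-100)*(-132) = -51 + 92400 = 92349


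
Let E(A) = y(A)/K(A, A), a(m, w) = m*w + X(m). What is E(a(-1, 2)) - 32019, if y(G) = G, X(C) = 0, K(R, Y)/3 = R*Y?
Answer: -192115/6 ≈ -32019.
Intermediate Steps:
K(R, Y) = 3*R*Y (K(R, Y) = 3*(R*Y) = 3*R*Y)
a(m, w) = m*w (a(m, w) = m*w + 0 = m*w)
E(A) = 1/(3*A) (E(A) = A/((3*A*A)) = A/((3*A**2)) = A*(1/(3*A**2)) = 1/(3*A))
E(a(-1, 2)) - 32019 = 1/(3*((-1*2))) - 32019 = (1/3)/(-2) - 32019 = (1/3)*(-1/2) - 32019 = -1/6 - 32019 = -192115/6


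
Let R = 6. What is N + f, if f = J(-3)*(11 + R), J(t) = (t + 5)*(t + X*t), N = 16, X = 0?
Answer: -86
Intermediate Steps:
J(t) = t*(5 + t) (J(t) = (t + 5)*(t + 0*t) = (5 + t)*(t + 0) = (5 + t)*t = t*(5 + t))
f = -102 (f = (-3*(5 - 3))*(11 + 6) = -3*2*17 = -6*17 = -102)
N + f = 16 - 102 = -86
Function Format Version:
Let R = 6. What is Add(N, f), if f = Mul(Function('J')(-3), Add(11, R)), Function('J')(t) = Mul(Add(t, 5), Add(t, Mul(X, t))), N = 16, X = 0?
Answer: -86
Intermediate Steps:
Function('J')(t) = Mul(t, Add(5, t)) (Function('J')(t) = Mul(Add(t, 5), Add(t, Mul(0, t))) = Mul(Add(5, t), Add(t, 0)) = Mul(Add(5, t), t) = Mul(t, Add(5, t)))
f = -102 (f = Mul(Mul(-3, Add(5, -3)), Add(11, 6)) = Mul(Mul(-3, 2), 17) = Mul(-6, 17) = -102)
Add(N, f) = Add(16, -102) = -86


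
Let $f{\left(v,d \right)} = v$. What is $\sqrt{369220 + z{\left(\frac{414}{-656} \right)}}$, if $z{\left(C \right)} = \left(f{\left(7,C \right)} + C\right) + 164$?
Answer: $\frac{\sqrt{9935123362}}{164} \approx 607.78$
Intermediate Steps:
$z{\left(C \right)} = 171 + C$ ($z{\left(C \right)} = \left(7 + C\right) + 164 = 171 + C$)
$\sqrt{369220 + z{\left(\frac{414}{-656} \right)}} = \sqrt{369220 + \left(171 + \frac{414}{-656}\right)} = \sqrt{369220 + \left(171 + 414 \left(- \frac{1}{656}\right)\right)} = \sqrt{369220 + \left(171 - \frac{207}{328}\right)} = \sqrt{369220 + \frac{55881}{328}} = \sqrt{\frac{121160041}{328}} = \frac{\sqrt{9935123362}}{164}$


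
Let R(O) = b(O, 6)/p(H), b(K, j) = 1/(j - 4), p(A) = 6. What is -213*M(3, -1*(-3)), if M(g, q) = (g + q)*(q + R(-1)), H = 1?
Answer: -7881/2 ≈ -3940.5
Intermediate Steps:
b(K, j) = 1/(-4 + j)
R(O) = 1/12 (R(O) = 1/((-4 + 6)*6) = (1/6)/2 = (1/2)*(1/6) = 1/12)
M(g, q) = (1/12 + q)*(g + q) (M(g, q) = (g + q)*(q + 1/12) = (g + q)*(1/12 + q) = (1/12 + q)*(g + q))
-213*M(3, -1*(-3)) = -213*((-1*(-3))**2 + (1/12)*3 + (-1*(-3))/12 + 3*(-1*(-3))) = -213*(3**2 + 1/4 + (1/12)*3 + 3*3) = -213*(9 + 1/4 + 1/4 + 9) = -213*37/2 = -7881/2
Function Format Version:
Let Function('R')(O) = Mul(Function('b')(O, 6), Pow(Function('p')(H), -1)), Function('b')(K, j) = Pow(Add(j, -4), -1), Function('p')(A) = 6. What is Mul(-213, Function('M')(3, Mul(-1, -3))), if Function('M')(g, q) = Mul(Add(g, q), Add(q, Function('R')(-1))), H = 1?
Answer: Rational(-7881, 2) ≈ -3940.5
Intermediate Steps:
Function('b')(K, j) = Pow(Add(-4, j), -1)
Function('R')(O) = Rational(1, 12) (Function('R')(O) = Mul(Pow(Add(-4, 6), -1), Pow(6, -1)) = Mul(Pow(2, -1), Rational(1, 6)) = Mul(Rational(1, 2), Rational(1, 6)) = Rational(1, 12))
Function('M')(g, q) = Mul(Add(Rational(1, 12), q), Add(g, q)) (Function('M')(g, q) = Mul(Add(g, q), Add(q, Rational(1, 12))) = Mul(Add(g, q), Add(Rational(1, 12), q)) = Mul(Add(Rational(1, 12), q), Add(g, q)))
Mul(-213, Function('M')(3, Mul(-1, -3))) = Mul(-213, Add(Pow(Mul(-1, -3), 2), Mul(Rational(1, 12), 3), Mul(Rational(1, 12), Mul(-1, -3)), Mul(3, Mul(-1, -3)))) = Mul(-213, Add(Pow(3, 2), Rational(1, 4), Mul(Rational(1, 12), 3), Mul(3, 3))) = Mul(-213, Add(9, Rational(1, 4), Rational(1, 4), 9)) = Mul(-213, Rational(37, 2)) = Rational(-7881, 2)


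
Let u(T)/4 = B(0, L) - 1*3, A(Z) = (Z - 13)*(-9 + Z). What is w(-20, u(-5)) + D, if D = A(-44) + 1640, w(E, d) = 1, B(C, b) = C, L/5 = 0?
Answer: 4662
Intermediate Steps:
L = 0 (L = 5*0 = 0)
A(Z) = (-13 + Z)*(-9 + Z)
u(T) = -12 (u(T) = 4*(0 - 1*3) = 4*(0 - 3) = 4*(-3) = -12)
D = 4661 (D = (117 + (-44)**2 - 22*(-44)) + 1640 = (117 + 1936 + 968) + 1640 = 3021 + 1640 = 4661)
w(-20, u(-5)) + D = 1 + 4661 = 4662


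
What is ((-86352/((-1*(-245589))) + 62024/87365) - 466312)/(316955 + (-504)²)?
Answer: -3335042672743888/4083562321276145 ≈ -0.81670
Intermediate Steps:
((-86352/((-1*(-245589))) + 62024/87365) - 466312)/(316955 + (-504)²) = ((-86352/245589 + 62024*(1/87365)) - 466312)/(316955 + 254016) = ((-86352*1/245589 + 62024/87365) - 466312)/570971 = ((-28784/81863 + 62024/87365) - 466312)*(1/570971) = (2562756552/7151960995 - 466312)*(1/570971) = -3335042672743888/7151960995*1/570971 = -3335042672743888/4083562321276145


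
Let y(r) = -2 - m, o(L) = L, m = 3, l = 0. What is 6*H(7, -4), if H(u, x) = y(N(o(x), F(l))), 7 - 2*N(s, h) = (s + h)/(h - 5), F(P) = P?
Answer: -30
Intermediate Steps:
N(s, h) = 7/2 - (h + s)/(2*(-5 + h)) (N(s, h) = 7/2 - (s + h)/(2*(h - 5)) = 7/2 - (h + s)/(2*(-5 + h)))
y(r) = -5 (y(r) = -2 - 1*3 = -2 - 3 = -5)
H(u, x) = -5
6*H(7, -4) = 6*(-5) = -30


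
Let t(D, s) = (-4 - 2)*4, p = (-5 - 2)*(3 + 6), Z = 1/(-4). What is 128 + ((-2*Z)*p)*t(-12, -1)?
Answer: 884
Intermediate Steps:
Z = -¼ (Z = 1*(-¼) = -¼ ≈ -0.25000)
p = -63 (p = -7*9 = -63)
t(D, s) = -24 (t(D, s) = -6*4 = -24)
128 + ((-2*Z)*p)*t(-12, -1) = 128 + (-2*(-¼)*(-63))*(-24) = 128 + ((½)*(-63))*(-24) = 128 - 63/2*(-24) = 128 + 756 = 884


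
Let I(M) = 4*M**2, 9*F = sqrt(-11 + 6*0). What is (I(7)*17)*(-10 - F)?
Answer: -33320 - 3332*I*sqrt(11)/9 ≈ -33320.0 - 1227.9*I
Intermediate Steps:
F = I*sqrt(11)/9 (F = sqrt(-11 + 6*0)/9 = sqrt(-11 + 0)/9 = sqrt(-11)/9 = (I*sqrt(11))/9 = I*sqrt(11)/9 ≈ 0.36851*I)
(I(7)*17)*(-10 - F) = ((4*7**2)*17)*(-10 - I*sqrt(11)/9) = ((4*49)*17)*(-10 - I*sqrt(11)/9) = (196*17)*(-10 - I*sqrt(11)/9) = 3332*(-10 - I*sqrt(11)/9) = -33320 - 3332*I*sqrt(11)/9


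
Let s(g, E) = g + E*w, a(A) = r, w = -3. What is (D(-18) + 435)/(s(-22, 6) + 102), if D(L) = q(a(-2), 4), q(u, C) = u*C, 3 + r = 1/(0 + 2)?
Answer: 425/62 ≈ 6.8548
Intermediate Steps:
r = -5/2 (r = -3 + 1/(0 + 2) = -3 + 1/2 = -3 + ½ = -5/2 ≈ -2.5000)
a(A) = -5/2
s(g, E) = g - 3*E (s(g, E) = g + E*(-3) = g - 3*E)
q(u, C) = C*u
D(L) = -10 (D(L) = 4*(-5/2) = -10)
(D(-18) + 435)/(s(-22, 6) + 102) = (-10 + 435)/((-22 - 3*6) + 102) = 425/((-22 - 18) + 102) = 425/(-40 + 102) = 425/62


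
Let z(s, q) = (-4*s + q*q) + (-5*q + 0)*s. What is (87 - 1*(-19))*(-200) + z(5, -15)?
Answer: -20620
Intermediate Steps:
z(s, q) = q**2 - 4*s - 5*q*s (z(s, q) = (-4*s + q**2) + (-5*q)*s = (q**2 - 4*s) - 5*q*s = q**2 - 4*s - 5*q*s)
(87 - 1*(-19))*(-200) + z(5, -15) = (87 - 1*(-19))*(-200) + ((-15)**2 - 4*5 - 5*(-15)*5) = (87 + 19)*(-200) + (225 - 20 + 375) = 106*(-200) + 580 = -21200 + 580 = -20620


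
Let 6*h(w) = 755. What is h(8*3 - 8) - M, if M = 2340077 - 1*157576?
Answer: -13094251/6 ≈ -2.1824e+6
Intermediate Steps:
M = 2182501 (M = 2340077 - 157576 = 2182501)
h(w) = 755/6 (h(w) = (⅙)*755 = 755/6)
h(8*3 - 8) - M = 755/6 - 1*2182501 = 755/6 - 2182501 = -13094251/6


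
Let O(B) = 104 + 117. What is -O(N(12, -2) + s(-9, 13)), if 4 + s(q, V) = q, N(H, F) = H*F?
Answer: -221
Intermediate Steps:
N(H, F) = F*H
s(q, V) = -4 + q
O(B) = 221
-O(N(12, -2) + s(-9, 13)) = -1*221 = -221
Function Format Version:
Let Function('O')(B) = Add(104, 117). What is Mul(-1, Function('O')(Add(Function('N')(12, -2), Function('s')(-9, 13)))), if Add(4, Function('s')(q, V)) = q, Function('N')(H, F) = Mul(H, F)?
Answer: -221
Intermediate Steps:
Function('N')(H, F) = Mul(F, H)
Function('s')(q, V) = Add(-4, q)
Function('O')(B) = 221
Mul(-1, Function('O')(Add(Function('N')(12, -2), Function('s')(-9, 13)))) = Mul(-1, 221) = -221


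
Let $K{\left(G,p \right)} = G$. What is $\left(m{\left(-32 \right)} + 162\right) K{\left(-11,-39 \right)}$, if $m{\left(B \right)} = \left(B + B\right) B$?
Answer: $-24310$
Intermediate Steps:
$m{\left(B \right)} = 2 B^{2}$ ($m{\left(B \right)} = 2 B B = 2 B^{2}$)
$\left(m{\left(-32 \right)} + 162\right) K{\left(-11,-39 \right)} = \left(2 \left(-32\right)^{2} + 162\right) \left(-11\right) = \left(2 \cdot 1024 + 162\right) \left(-11\right) = \left(2048 + 162\right) \left(-11\right) = 2210 \left(-11\right) = -24310$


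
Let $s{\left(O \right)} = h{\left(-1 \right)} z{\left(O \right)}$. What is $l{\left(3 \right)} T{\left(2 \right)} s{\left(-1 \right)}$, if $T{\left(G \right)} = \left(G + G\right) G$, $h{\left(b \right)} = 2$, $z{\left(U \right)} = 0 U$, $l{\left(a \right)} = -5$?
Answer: $0$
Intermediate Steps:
$z{\left(U \right)} = 0$
$s{\left(O \right)} = 0$ ($s{\left(O \right)} = 2 \cdot 0 = 0$)
$T{\left(G \right)} = 2 G^{2}$ ($T{\left(G \right)} = 2 G G = 2 G^{2}$)
$l{\left(3 \right)} T{\left(2 \right)} s{\left(-1 \right)} = - 5 \cdot 2 \cdot 2^{2} \cdot 0 = - 5 \cdot 2 \cdot 4 \cdot 0 = \left(-5\right) 8 \cdot 0 = \left(-40\right) 0 = 0$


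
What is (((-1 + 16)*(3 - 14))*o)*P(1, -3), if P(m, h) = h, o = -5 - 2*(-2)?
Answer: -495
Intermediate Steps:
o = -1 (o = -5 + 4 = -1)
(((-1 + 16)*(3 - 14))*o)*P(1, -3) = (((-1 + 16)*(3 - 14))*(-1))*(-3) = ((15*(-11))*(-1))*(-3) = -165*(-1)*(-3) = 165*(-3) = -495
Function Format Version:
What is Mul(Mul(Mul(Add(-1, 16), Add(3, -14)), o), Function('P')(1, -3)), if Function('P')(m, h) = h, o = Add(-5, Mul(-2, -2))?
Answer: -495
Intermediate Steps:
o = -1 (o = Add(-5, 4) = -1)
Mul(Mul(Mul(Add(-1, 16), Add(3, -14)), o), Function('P')(1, -3)) = Mul(Mul(Mul(Add(-1, 16), Add(3, -14)), -1), -3) = Mul(Mul(Mul(15, -11), -1), -3) = Mul(Mul(-165, -1), -3) = Mul(165, -3) = -495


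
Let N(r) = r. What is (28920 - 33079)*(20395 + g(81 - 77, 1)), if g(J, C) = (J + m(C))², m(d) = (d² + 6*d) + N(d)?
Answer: -85421701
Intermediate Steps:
m(d) = d² + 7*d (m(d) = (d² + 6*d) + d = d² + 7*d)
g(J, C) = (J + C*(7 + C))²
(28920 - 33079)*(20395 + g(81 - 77, 1)) = (28920 - 33079)*(20395 + ((81 - 77) + 1² + 7*1)²) = -4159*(20395 + (4 + 1 + 7)²) = -4159*(20395 + 12²) = -4159*(20395 + 144) = -4159*20539 = -85421701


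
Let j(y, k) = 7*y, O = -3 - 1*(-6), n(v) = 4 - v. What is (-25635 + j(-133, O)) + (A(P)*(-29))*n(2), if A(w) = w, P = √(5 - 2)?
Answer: -26566 - 58*√3 ≈ -26666.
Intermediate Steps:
P = √3 ≈ 1.7320
O = 3 (O = -3 + 6 = 3)
(-25635 + j(-133, O)) + (A(P)*(-29))*n(2) = (-25635 + 7*(-133)) + (√3*(-29))*(4 - 1*2) = (-25635 - 931) + (-29*√3)*(4 - 2) = -26566 - 29*√3*2 = -26566 - 58*√3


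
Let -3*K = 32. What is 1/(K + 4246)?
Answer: 3/12706 ≈ 0.00023611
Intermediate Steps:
K = -32/3 (K = -1/3*32 = -32/3 ≈ -10.667)
1/(K + 4246) = 1/(-32/3 + 4246) = 1/(12706/3) = 3/12706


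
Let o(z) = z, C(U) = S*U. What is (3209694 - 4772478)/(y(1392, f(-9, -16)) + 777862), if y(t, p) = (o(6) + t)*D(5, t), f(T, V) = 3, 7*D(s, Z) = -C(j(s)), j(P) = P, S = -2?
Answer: -5469744/2729507 ≈ -2.0039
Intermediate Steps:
C(U) = -2*U
D(s, Z) = 2*s/7 (D(s, Z) = (-(-2)*s)/7 = (2*s)/7 = 2*s/7)
y(t, p) = 60/7 + 10*t/7 (y(t, p) = (6 + t)*((2/7)*5) = (6 + t)*(10/7) = 60/7 + 10*t/7)
(3209694 - 4772478)/(y(1392, f(-9, -16)) + 777862) = (3209694 - 4772478)/((60/7 + (10/7)*1392) + 777862) = -1562784/((60/7 + 13920/7) + 777862) = -1562784/(13980/7 + 777862) = -1562784/5459014/7 = -1562784*7/5459014 = -5469744/2729507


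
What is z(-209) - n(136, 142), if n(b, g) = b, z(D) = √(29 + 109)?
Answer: -136 + √138 ≈ -124.25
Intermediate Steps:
z(D) = √138
z(-209) - n(136, 142) = √138 - 1*136 = √138 - 136 = -136 + √138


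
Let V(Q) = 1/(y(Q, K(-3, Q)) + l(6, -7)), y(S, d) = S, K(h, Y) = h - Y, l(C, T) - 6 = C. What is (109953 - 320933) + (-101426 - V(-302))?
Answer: -90597739/290 ≈ -3.1241e+5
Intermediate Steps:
l(C, T) = 6 + C
V(Q) = 1/(12 + Q) (V(Q) = 1/(Q + (6 + 6)) = 1/(Q + 12) = 1/(12 + Q))
(109953 - 320933) + (-101426 - V(-302)) = (109953 - 320933) + (-101426 - 1/(12 - 302)) = -210980 + (-101426 - 1/(-290)) = -210980 + (-101426 - 1*(-1/290)) = -210980 + (-101426 + 1/290) = -210980 - 29413539/290 = -90597739/290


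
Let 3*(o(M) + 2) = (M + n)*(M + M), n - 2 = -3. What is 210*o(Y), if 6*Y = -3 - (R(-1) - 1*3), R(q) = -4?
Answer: -4060/9 ≈ -451.11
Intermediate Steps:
n = -1 (n = 2 - 3 = -1)
Y = 2/3 (Y = (-3 - (-4 - 1*3))/6 = (-3 - (-4 - 3))/6 = (-3 - 1*(-7))/6 = (-3 + 7)/6 = (1/6)*4 = 2/3 ≈ 0.66667)
o(M) = -2 + 2*M*(-1 + M)/3 (o(M) = -2 + ((M - 1)*(M + M))/3 = -2 + ((-1 + M)*(2*M))/3 = -2 + (2*M*(-1 + M))/3 = -2 + 2*M*(-1 + M)/3)
210*o(Y) = 210*(-2 - 2/3*2/3 + 2*(2/3)**2/3) = 210*(-2 - 4/9 + (2/3)*(4/9)) = 210*(-2 - 4/9 + 8/27) = 210*(-58/27) = -4060/9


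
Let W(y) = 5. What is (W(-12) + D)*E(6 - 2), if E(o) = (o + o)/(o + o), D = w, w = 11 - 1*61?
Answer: -45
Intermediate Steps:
w = -50 (w = 11 - 61 = -50)
D = -50
E(o) = 1 (E(o) = (2*o)/((2*o)) = (2*o)*(1/(2*o)) = 1)
(W(-12) + D)*E(6 - 2) = (5 - 50)*1 = -45*1 = -45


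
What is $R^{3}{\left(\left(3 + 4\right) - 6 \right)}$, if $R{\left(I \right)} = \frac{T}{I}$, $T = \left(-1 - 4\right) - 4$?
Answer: $-729$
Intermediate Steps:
$T = -9$ ($T = -5 - 4 = -9$)
$R{\left(I \right)} = - \frac{9}{I}$
$R^{3}{\left(\left(3 + 4\right) - 6 \right)} = \left(- \frac{9}{\left(3 + 4\right) - 6}\right)^{3} = \left(- \frac{9}{7 - 6}\right)^{3} = \left(- \frac{9}{1}\right)^{3} = \left(\left(-9\right) 1\right)^{3} = \left(-9\right)^{3} = -729$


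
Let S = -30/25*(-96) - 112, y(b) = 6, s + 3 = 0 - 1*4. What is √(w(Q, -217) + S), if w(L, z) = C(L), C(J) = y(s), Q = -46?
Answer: √230/5 ≈ 3.0331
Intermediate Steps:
s = -7 (s = -3 + (0 - 1*4) = -3 + (0 - 4) = -3 - 4 = -7)
C(J) = 6
w(L, z) = 6
S = 16/5 (S = -30*1/25*(-96) - 112 = -6/5*(-96) - 112 = 576/5 - 112 = 16/5 ≈ 3.2000)
√(w(Q, -217) + S) = √(6 + 16/5) = √(46/5) = √230/5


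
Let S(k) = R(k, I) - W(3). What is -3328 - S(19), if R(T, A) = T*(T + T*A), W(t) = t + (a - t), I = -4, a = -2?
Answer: -2247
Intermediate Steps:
W(t) = -2 (W(t) = t + (-2 - t) = -2)
R(T, A) = T*(T + A*T)
S(k) = 2 - 3*k**2 (S(k) = k**2*(1 - 4) - 1*(-2) = k**2*(-3) + 2 = -3*k**2 + 2 = 2 - 3*k**2)
-3328 - S(19) = -3328 - (2 - 3*19**2) = -3328 - (2 - 3*361) = -3328 - (2 - 1083) = -3328 - 1*(-1081) = -3328 + 1081 = -2247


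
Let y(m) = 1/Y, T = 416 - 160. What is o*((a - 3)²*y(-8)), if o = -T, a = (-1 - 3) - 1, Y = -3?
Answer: 16384/3 ≈ 5461.3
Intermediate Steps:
T = 256
y(m) = -⅓ (y(m) = 1/(-3) = -⅓)
a = -5 (a = -4 - 1 = -5)
o = -256 (o = -1*256 = -256)
o*((a - 3)²*y(-8)) = -256*(-5 - 3)²*(-1)/3 = -256*(-8)²*(-1)/3 = -16384*(-1)/3 = -256*(-64/3) = 16384/3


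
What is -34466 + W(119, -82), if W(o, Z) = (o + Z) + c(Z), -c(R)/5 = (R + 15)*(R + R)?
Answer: -89369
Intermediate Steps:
c(R) = -10*R*(15 + R) (c(R) = -5*(R + 15)*(R + R) = -5*(15 + R)*2*R = -10*R*(15 + R))
W(o, Z) = Z + o - 10*Z*(15 + Z) (W(o, Z) = (o + Z) - 10*Z*(15 + Z) = (Z + o) - 10*Z*(15 + Z) = Z + o - 10*Z*(15 + Z))
-34466 + W(119, -82) = -34466 + (-82 + 119 - 10*(-82)*(15 - 82)) = -34466 + (-82 + 119 - 10*(-82)*(-67)) = -34466 + (-82 + 119 - 54940) = -34466 - 54903 = -89369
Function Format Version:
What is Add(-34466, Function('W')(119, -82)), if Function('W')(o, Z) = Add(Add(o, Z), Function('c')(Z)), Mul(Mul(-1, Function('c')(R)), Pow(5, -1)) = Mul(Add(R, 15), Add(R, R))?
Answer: -89369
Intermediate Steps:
Function('c')(R) = Mul(-10, R, Add(15, R)) (Function('c')(R) = Mul(-5, Mul(Add(R, 15), Add(R, R))) = Mul(-5, Mul(Add(15, R), Mul(2, R))) = Mul(-5, Mul(2, R, Add(15, R))) = Mul(-10, R, Add(15, R)))
Function('W')(o, Z) = Add(Z, o, Mul(-10, Z, Add(15, Z))) (Function('W')(o, Z) = Add(Add(o, Z), Mul(-10, Z, Add(15, Z))) = Add(Add(Z, o), Mul(-10, Z, Add(15, Z))) = Add(Z, o, Mul(-10, Z, Add(15, Z))))
Add(-34466, Function('W')(119, -82)) = Add(-34466, Add(-82, 119, Mul(-10, -82, Add(15, -82)))) = Add(-34466, Add(-82, 119, Mul(-10, -82, -67))) = Add(-34466, Add(-82, 119, -54940)) = Add(-34466, -54903) = -89369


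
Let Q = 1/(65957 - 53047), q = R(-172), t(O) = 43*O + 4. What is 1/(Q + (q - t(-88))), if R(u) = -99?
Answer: 12910/47521711 ≈ 0.00027167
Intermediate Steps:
t(O) = 4 + 43*O
q = -99
Q = 1/12910 ≈ 7.7459e-5
1/(Q + (q - t(-88))) = 1/(1/12910 + (-99 - (4 + 43*(-88)))) = 1/(1/12910 + (-99 - (4 - 3784))) = 1/(1/12910 + (-99 - 1*(-3780))) = 1/(1/12910 + (-99 + 3780)) = 1/(1/12910 + 3681) = 1/(47521711/12910) = 12910/47521711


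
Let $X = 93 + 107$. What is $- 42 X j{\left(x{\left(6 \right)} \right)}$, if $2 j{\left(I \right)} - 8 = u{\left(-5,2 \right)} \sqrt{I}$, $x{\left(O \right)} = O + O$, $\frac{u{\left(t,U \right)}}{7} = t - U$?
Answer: $-33600 + 411600 \sqrt{3} \approx 6.7931 \cdot 10^{5}$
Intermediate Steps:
$u{\left(t,U \right)} = - 7 U + 7 t$ ($u{\left(t,U \right)} = 7 \left(t - U\right) = - 7 U + 7 t$)
$X = 200$
$x{\left(O \right)} = 2 O$
$j{\left(I \right)} = 4 - \frac{49 \sqrt{I}}{2}$ ($j{\left(I \right)} = 4 + \frac{\left(\left(-7\right) 2 + 7 \left(-5\right)\right) \sqrt{I}}{2} = 4 + \frac{\left(-14 - 35\right) \sqrt{I}}{2} = 4 + \frac{\left(-49\right) \sqrt{I}}{2} = 4 - \frac{49 \sqrt{I}}{2}$)
$- 42 X j{\left(x{\left(6 \right)} \right)} = \left(-42\right) 200 \left(4 - \frac{49 \sqrt{2 \cdot 6}}{2}\right) = - 8400 \left(4 - \frac{49 \sqrt{12}}{2}\right) = - 8400 \left(4 - \frac{49 \cdot 2 \sqrt{3}}{2}\right) = - 8400 \left(4 - 49 \sqrt{3}\right) = -33600 + 411600 \sqrt{3}$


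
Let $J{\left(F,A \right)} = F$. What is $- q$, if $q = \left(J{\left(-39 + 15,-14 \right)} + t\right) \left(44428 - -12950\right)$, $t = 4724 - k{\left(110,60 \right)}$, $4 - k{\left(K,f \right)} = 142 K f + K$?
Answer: $-54050420268$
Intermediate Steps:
$k{\left(K,f \right)} = 4 - K - 142 K f$ ($k{\left(K,f \right)} = 4 - \left(142 K f + K\right) = 4 - \left(K + 142 K f\right) = 4 - K - 142 K f$)
$t = 942030$ ($t = 4724 - \left(4 - 110 - 15620 \cdot 60\right) = 4724 - \left(4 - 110 - 937200\right) = 4724 - -937306 = 4724 + 937306 = 942030$)
$q = 54050420268$ ($q = \left(\left(-39 + 15\right) + 942030\right) \left(44428 - -12950\right) = \left(-24 + 942030\right) \left(44428 + 12950\right) = 942006 \cdot 57378 = 54050420268$)
$- q = \left(-1\right) 54050420268 = -54050420268$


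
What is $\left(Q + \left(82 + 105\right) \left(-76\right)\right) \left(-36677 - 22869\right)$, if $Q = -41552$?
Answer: $3320523144$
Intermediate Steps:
$\left(Q + \left(82 + 105\right) \left(-76\right)\right) \left(-36677 - 22869\right) = \left(-41552 + \left(82 + 105\right) \left(-76\right)\right) \left(-36677 - 22869\right) = \left(-41552 + 187 \left(-76\right)\right) \left(-59546\right) = \left(-41552 - 14212\right) \left(-59546\right) = \left(-55764\right) \left(-59546\right) = 3320523144$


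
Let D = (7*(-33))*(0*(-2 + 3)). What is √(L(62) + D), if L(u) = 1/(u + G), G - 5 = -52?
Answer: √15/15 ≈ 0.25820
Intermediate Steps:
G = -47 (G = 5 - 52 = -47)
L(u) = 1/(-47 + u) (L(u) = 1/(u - 47) = 1/(-47 + u))
D = 0 (D = -0 = -231*0 = 0)
√(L(62) + D) = √(1/(-47 + 62) + 0) = √(1/15 + 0) = √(1/15) = √15/15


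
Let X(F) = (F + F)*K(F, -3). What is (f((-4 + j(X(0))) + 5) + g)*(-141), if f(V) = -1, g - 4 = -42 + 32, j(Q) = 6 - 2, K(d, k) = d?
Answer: 987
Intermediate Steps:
X(F) = 2*F**2 (X(F) = (F + F)*F = (2*F)*F = 2*F**2)
j(Q) = 4
g = -6 (g = 4 + (-42 + 32) = 4 - 10 = -6)
(f((-4 + j(X(0))) + 5) + g)*(-141) = (-1 - 6)*(-141) = -7*(-141) = 987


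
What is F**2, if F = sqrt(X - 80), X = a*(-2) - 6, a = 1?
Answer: -88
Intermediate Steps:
X = -8 (X = 1*(-2) - 6 = -2 - 6 = -8)
F = 2*I*sqrt(22) (F = sqrt(-8 - 80) = sqrt(-88) = 2*I*sqrt(22) ≈ 9.3808*I)
F**2 = (2*I*sqrt(22))**2 = -88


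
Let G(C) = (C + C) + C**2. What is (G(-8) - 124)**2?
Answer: 5776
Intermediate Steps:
G(C) = C**2 + 2*C (G(C) = 2*C + C**2 = C**2 + 2*C)
(G(-8) - 124)**2 = (-8*(2 - 8) - 124)**2 = (-8*(-6) - 124)**2 = (48 - 124)**2 = (-76)**2 = 5776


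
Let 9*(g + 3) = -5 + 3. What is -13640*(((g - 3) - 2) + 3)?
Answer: 641080/9 ≈ 71231.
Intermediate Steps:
g = -29/9 (g = -3 + (-5 + 3)/9 = -3 + (1/9)*(-2) = -3 - 2/9 = -29/9 ≈ -3.2222)
-13640*(((g - 3) - 2) + 3) = -13640*(((-29/9 - 3) - 2) + 3) = -13640*((-56/9 - 2) + 3) = -13640*(-74/9 + 3) = -13640*(-47)/9 = -6820*(-94/9) = 641080/9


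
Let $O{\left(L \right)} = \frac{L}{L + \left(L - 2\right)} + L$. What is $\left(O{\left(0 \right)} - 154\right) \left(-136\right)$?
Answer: $20944$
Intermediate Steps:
$O{\left(L \right)} = L + \frac{L}{-2 + 2 L}$ ($O{\left(L \right)} = \frac{L}{L + \left(-2 + L\right)} + L = \frac{L}{-2 + 2 L} + L = L + \frac{L}{-2 + 2 L}$)
$\left(O{\left(0 \right)} - 154\right) \left(-136\right) = \left(\frac{1}{2} \cdot 0 \frac{1}{-1 + 0} \left(-1 + 2 \cdot 0\right) - 154\right) \left(-136\right) = \left(\frac{1}{2} \cdot 0 \frac{1}{-1} \left(-1 + 0\right) - 154\right) \left(-136\right) = \left(\frac{1}{2} \cdot 0 \left(-1\right) \left(-1\right) - 154\right) \left(-136\right) = \left(0 - 154\right) \left(-136\right) = \left(-154\right) \left(-136\right) = 20944$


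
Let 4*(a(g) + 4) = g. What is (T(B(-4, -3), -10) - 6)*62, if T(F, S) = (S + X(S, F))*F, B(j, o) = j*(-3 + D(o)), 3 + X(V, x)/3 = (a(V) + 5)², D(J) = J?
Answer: -18600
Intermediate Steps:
a(g) = -4 + g/4
X(V, x) = -9 + 3*(1 + V/4)² (X(V, x) = -9 + 3*((-4 + V/4) + 5)² = -9 + 3*(1 + V/4)²)
B(j, o) = j*(-3 + o)
T(F, S) = F*(-9 + S + 3*(4 + S)²/16) (T(F, S) = (S + (-9 + 3*(4 + S)²/16))*F = (-9 + S + 3*(4 + S)²/16)*F = F*(-9 + S + 3*(4 + S)²/16))
(T(B(-4, -3), -10) - 6)*62 = ((-4*(-3 - 3))*(-96 + 3*(-10)² + 40*(-10))/16 - 6)*62 = ((-4*(-6))*(-96 + 3*100 - 400)/16 - 6)*62 = ((1/16)*24*(-96 + 300 - 400) - 6)*62 = ((1/16)*24*(-196) - 6)*62 = (-294 - 6)*62 = -300*62 = -18600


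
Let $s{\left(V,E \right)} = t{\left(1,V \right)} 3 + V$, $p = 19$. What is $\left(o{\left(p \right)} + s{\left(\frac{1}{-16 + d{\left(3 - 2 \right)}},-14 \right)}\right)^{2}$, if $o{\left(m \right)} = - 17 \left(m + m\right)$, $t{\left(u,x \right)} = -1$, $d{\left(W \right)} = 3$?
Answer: $\frac{71199844}{169} \approx 4.213 \cdot 10^{5}$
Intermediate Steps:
$o{\left(m \right)} = - 34 m$ ($o{\left(m \right)} = - 17 \cdot 2 m = - 34 m$)
$s{\left(V,E \right)} = -3 + V$ ($s{\left(V,E \right)} = \left(-1\right) 3 + V = -3 + V$)
$\left(o{\left(p \right)} + s{\left(\frac{1}{-16 + d{\left(3 - 2 \right)}},-14 \right)}\right)^{2} = \left(\left(-34\right) 19 - \left(3 - \frac{1}{-16 + 3}\right)\right)^{2} = \left(-646 - \left(3 - \frac{1}{-13}\right)\right)^{2} = \left(-646 - \frac{40}{13}\right)^{2} = \left(- \frac{8438}{13}\right)^{2} = \frac{71199844}{169}$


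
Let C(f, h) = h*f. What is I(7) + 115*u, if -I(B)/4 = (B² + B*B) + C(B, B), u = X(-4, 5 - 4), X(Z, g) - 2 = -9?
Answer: -1393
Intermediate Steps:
X(Z, g) = -7 (X(Z, g) = 2 - 9 = -7)
C(f, h) = f*h
u = -7
I(B) = -12*B² (I(B) = -4*((B² + B*B) + B*B) = -4*((B² + B²) + B²) = -4*(2*B² + B²) = -12*B²)
I(7) + 115*u = -12*7² + 115*(-7) = -12*49 - 805 = -588 - 805 = -1393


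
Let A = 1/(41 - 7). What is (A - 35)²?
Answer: 1413721/1156 ≈ 1222.9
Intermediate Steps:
A = 1/34 ≈ 0.029412
(A - 35)² = (1/34 - 35)² = (-1189/34)² = 1413721/1156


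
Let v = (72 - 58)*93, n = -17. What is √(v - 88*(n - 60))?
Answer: √8078 ≈ 89.878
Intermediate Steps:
v = 1302 (v = 14*93 = 1302)
√(v - 88*(n - 60)) = √(1302 - 88*(-17 - 60)) = √(1302 - 88*(-77)) = √(1302 + 6776) = √8078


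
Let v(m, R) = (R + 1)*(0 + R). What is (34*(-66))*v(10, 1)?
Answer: -4488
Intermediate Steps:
v(m, R) = R*(1 + R) (v(m, R) = (1 + R)*R = R*(1 + R))
(34*(-66))*v(10, 1) = (34*(-66))*(1*(1 + 1)) = -2244*2 = -4488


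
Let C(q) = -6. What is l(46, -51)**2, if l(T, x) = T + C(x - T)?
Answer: 1600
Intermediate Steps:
l(T, x) = -6 + T (l(T, x) = T - 6 = -6 + T)
l(46, -51)**2 = (-6 + 46)**2 = 40**2 = 1600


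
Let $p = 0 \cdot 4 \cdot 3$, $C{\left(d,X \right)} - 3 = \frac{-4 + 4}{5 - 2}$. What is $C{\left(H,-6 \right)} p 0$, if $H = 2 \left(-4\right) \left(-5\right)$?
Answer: $0$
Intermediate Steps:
$H = 40$ ($H = \left(-8\right) \left(-5\right) = 40$)
$C{\left(d,X \right)} = 3$ ($C{\left(d,X \right)} = 3 + \frac{-4 + 4}{5 - 2} = 3 + \frac{0}{3} = 3 + 0 \cdot \frac{1}{3} = 3 + 0 = 3$)
$p = 0$ ($p = 0 \cdot 3 = 0$)
$C{\left(H,-6 \right)} p 0 = 3 \cdot 0 \cdot 0 = 0 \cdot 0 = 0$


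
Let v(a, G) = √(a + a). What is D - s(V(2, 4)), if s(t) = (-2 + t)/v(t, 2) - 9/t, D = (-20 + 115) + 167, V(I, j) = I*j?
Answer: 2093/8 ≈ 261.63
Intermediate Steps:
v(a, G) = √2*√a (v(a, G) = √(2*a) = √2*√a)
D = 262 (D = 95 + 167 = 262)
s(t) = -9/t + √2*(-2 + t)/(2*√t) (s(t) = (-2 + t)/((√2*√t)) - 9/t = (-2 + t)*(√2/(2*√t)) - 9/t = √2*(-2 + t)/(2*√t) - 9/t = -9/t + √2*(-2 + t)/(2*√t))
D - s(V(2, 4)) = 262 - (-9/(2*4) + √2*√(2*4)/2 - √2/√(2*4)) = 262 - (-9/8 + √2*√8/2 - √2/√8) = 262 - (-9*⅛ + √2*(2*√2)/2 - √2*√2/4) = 262 - (-9/8 + 2 - ½) = 262 - 1*3/8 = 262 - 3/8 = 2093/8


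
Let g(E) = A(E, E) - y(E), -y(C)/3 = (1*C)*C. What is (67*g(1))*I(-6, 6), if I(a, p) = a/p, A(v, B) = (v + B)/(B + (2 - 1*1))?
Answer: -268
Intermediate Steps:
A(v, B) = (B + v)/(1 + B) (A(v, B) = (B + v)/(B + (2 - 1)) = (B + v)/(B + 1) = (B + v)/(1 + B))
y(C) = -3*C² (y(C) = -3*1*C*C = -3*C*C = -3*C²)
g(E) = 3*E² + 2*E/(1 + E) (g(E) = (E + E)/(1 + E) - (-3)*E² = (2*E)/(1 + E) + 3*E² = 2*E/(1 + E) + 3*E² = 3*E² + 2*E/(1 + E))
(67*g(1))*I(-6, 6) = (67*(1*(2 + 3*1*(1 + 1))/(1 + 1)))*(-6/6) = (67*(1*(2 + 3*1*2)/2))*(-6*⅙) = (67*(1*(½)*(2 + 6)))*(-1) = (67*(1*(½)*8))*(-1) = (67*4)*(-1) = 268*(-1) = -268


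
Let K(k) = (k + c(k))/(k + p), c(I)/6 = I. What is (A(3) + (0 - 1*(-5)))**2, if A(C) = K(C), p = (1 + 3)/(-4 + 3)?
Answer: 256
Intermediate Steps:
p = -4 (p = 4/(-1) = 4*(-1) = -4)
c(I) = 6*I
K(k) = 7*k/(-4 + k) (K(k) = (k + 6*k)/(k - 4) = (7*k)/(-4 + k) = 7*k/(-4 + k))
A(C) = 7*C/(-4 + C)
(A(3) + (0 - 1*(-5)))**2 = (7*3/(-4 + 3) + (0 - 1*(-5)))**2 = (7*3/(-1) + (0 + 5))**2 = (7*3*(-1) + 5)**2 = (-21 + 5)**2 = (-16)**2 = 256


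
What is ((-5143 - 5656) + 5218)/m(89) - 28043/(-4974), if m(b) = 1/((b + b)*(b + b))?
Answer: -879544453453/4974 ≈ -1.7683e+8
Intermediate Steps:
m(b) = 1/(4*b**2) (m(b) = 1/((2*b)*(2*b)) = 1/(4*b**2))
((-5143 - 5656) + 5218)/m(89) - 28043/(-4974) = ((-5143 - 5656) + 5218)/(((1/4)/89**2)) - 28043/(-4974) = (-10799 + 5218)/(((1/4)*(1/7921))) - 28043*(-1/4974) = -5581/1/31684 + 28043/4974 = -5581*31684 + 28043/4974 = -176828404 + 28043/4974 = -879544453453/4974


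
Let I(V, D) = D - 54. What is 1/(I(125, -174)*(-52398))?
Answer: 1/11946744 ≈ 8.3705e-8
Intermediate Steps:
I(V, D) = -54 + D
1/(I(125, -174)*(-52398)) = 1/(-54 - 174*(-52398)) = -1/52398/(-228) = -1/228*(-1/52398) = 1/11946744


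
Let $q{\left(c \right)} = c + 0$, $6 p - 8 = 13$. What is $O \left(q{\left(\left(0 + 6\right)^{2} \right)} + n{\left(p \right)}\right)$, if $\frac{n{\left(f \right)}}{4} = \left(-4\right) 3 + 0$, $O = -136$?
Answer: $1632$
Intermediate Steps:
$p = \frac{7}{2}$ ($p = \frac{4}{3} + \frac{1}{6} \cdot 13 = \frac{4}{3} + \frac{13}{6} = \frac{7}{2} \approx 3.5$)
$q{\left(c \right)} = c$
$n{\left(f \right)} = -48$ ($n{\left(f \right)} = 4 \left(\left(-4\right) 3 + 0\right) = 4 \left(-12 + 0\right) = 4 \left(-12\right) = -48$)
$O \left(q{\left(\left(0 + 6\right)^{2} \right)} + n{\left(p \right)}\right) = - 136 \left(\left(0 + 6\right)^{2} - 48\right) = - 136 \left(6^{2} - 48\right) = - 136 \left(36 - 48\right) = \left(-136\right) \left(-12\right) = 1632$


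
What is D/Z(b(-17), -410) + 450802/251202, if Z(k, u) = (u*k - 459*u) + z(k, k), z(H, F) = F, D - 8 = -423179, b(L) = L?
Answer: -9165273428/24510155943 ≈ -0.37394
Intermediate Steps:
D = -423171 (D = 8 - 423179 = -423171)
Z(k, u) = k - 459*u + k*u (Z(k, u) = (u*k - 459*u) + k = (k*u - 459*u) + k = (-459*u + k*u) + k = k - 459*u + k*u)
D/Z(b(-17), -410) + 450802/251202 = -423171/(-17 - 459*(-410) - 17*(-410)) + 450802/251202 = -423171/(-17 + 188190 + 6970) + 450802*(1/251202) = -423171/195143 + 225401/125601 = -9165273428/24510155943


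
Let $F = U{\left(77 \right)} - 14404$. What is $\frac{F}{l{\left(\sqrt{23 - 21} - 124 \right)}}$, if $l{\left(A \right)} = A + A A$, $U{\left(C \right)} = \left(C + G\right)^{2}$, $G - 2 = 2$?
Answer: $- \frac{59818561}{116281249} - \frac{1937221 \sqrt{2}}{232562498} \approx -0.52621$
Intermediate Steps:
$G = 4$ ($G = 2 + 2 = 4$)
$U{\left(C \right)} = \left(4 + C\right)^{2}$ ($U{\left(C \right)} = \left(C + 4\right)^{2} = \left(4 + C\right)^{2}$)
$F = -7843$ ($F = \left(4 + 77\right)^{2} - 14404 = 81^{2} - 14404 = 6561 - 14404 = -7843$)
$l{\left(A \right)} = A + A^{2}$
$\frac{F}{l{\left(\sqrt{23 - 21} - 124 \right)}} = - \frac{7843}{\left(\sqrt{23 - 21} - 124\right) \left(1 + \left(\sqrt{23 - 21} - 124\right)\right)} = - \frac{7843}{\left(\sqrt{2} - 124\right) \left(1 - \left(124 - \sqrt{2}\right)\right)} = - \frac{7843}{\left(-124 + \sqrt{2}\right) \left(1 - \left(124 - \sqrt{2}\right)\right)} = - \frac{7843}{\left(-124 + \sqrt{2}\right) \left(-123 + \sqrt{2}\right)}$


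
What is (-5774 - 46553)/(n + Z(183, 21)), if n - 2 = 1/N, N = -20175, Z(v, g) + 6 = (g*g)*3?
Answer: -1055697225/26610824 ≈ -39.672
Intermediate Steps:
Z(v, g) = -6 + 3*g**2 (Z(v, g) = -6 + (g*g)*3 = -6 + g**2*3 = -6 + 3*g**2)
n = 40349/20175 (n = 2 + 1/(-20175) = 2 - 1/20175 = 40349/20175 ≈ 2.0000)
(-5774 - 46553)/(n + Z(183, 21)) = (-5774 - 46553)/(40349/20175 + (-6 + 3*21**2)) = -52327/(40349/20175 + (-6 + 3*441)) = -52327/(40349/20175 + (-6 + 1323)) = -52327/(40349/20175 + 1317) = -52327/26610824/20175 = -52327*20175/26610824 = -1055697225/26610824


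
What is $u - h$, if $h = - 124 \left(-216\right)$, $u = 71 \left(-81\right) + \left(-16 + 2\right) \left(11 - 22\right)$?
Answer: $-32381$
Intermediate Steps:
$u = -5597$ ($u = -5751 - -154 = -5751 + 154 = -5597$)
$h = 26784$ ($h = \left(-1\right) \left(-26784\right) = 26784$)
$u - h = -5597 - 26784 = -32381$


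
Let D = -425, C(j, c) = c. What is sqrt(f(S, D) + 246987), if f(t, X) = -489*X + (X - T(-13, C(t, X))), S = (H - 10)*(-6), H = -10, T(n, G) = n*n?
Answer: sqrt(454218) ≈ 673.96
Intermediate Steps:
T(n, G) = n**2
S = 120 (S = (-10 - 10)*(-6) = -20*(-6) = 120)
f(t, X) = -169 - 488*X (f(t, X) = -489*X + (X - 1*(-13)**2) = -489*X + (X - 1*169) = -489*X + (X - 169) = -489*X + (-169 + X) = -169 - 488*X)
sqrt(f(S, D) + 246987) = sqrt((-169 - 488*(-425)) + 246987) = sqrt((-169 + 207400) + 246987) = sqrt(207231 + 246987) = sqrt(454218)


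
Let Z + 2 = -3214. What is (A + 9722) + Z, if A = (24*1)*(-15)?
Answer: 6146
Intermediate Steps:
Z = -3216 (Z = -2 - 3214 = -3216)
A = -360 (A = 24*(-15) = -360)
(A + 9722) + Z = (-360 + 9722) - 3216 = 9362 - 3216 = 6146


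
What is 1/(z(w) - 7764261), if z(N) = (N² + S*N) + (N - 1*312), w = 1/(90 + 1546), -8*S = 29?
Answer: -5352992/41563697161003 ≈ -1.2879e-7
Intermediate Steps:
S = -29/8 (S = -⅛*29 = -29/8 ≈ -3.6250)
w = 1/1636 ≈ 0.00061125
z(N) = -312 + N² - 21*N/8 (z(N) = (N² - 29*N/8) + (N - 1*312) = (N² - 29*N/8) + (N - 312) = (N² - 29*N/8) + (-312 + N) = -312 + N² - 21*N/8)
1/(z(w) - 7764261) = 1/((-312 + (1/1636)² - 21/8*1/1636) - 7764261) = 1/((-312 + 1/2676496 - 21/13088) - 7764261) = 1/(-1670142091/5352992 - 7764261) = 1/(-41563697161003/5352992) = -5352992/41563697161003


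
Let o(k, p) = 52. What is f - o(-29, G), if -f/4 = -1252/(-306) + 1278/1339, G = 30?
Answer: -14788076/204867 ≈ -72.184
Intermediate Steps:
f = -4134992/204867 (f = -4*(-1252/(-306) + 1278/1339) = -4*(-1252*(-1/306) + 1278*(1/1339)) = -4*(626/153 + 1278/1339) = -4*1033748/204867 = -4134992/204867 ≈ -20.184)
f - o(-29, G) = -4134992/204867 - 1*52 = -4134992/204867 - 52 = -14788076/204867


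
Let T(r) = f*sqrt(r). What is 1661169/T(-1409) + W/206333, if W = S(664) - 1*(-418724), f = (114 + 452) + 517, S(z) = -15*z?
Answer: 408764/206333 - 553723*I*sqrt(1409)/508649 ≈ 1.9811 - 40.863*I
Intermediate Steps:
f = 1083 (f = 566 + 517 = 1083)
T(r) = 1083*sqrt(r)
W = 408764 (W = -15*664 - 1*(-418724) = -9960 + 418724 = 408764)
1661169/T(-1409) + W/206333 = 1661169/((1083*sqrt(-1409))) + 408764/206333 = 1661169/((1083*(I*sqrt(1409)))) + 408764*(1/206333) = 1661169/((1083*I*sqrt(1409))) + 408764/206333 = 1661169*(-I*sqrt(1409)/1525947) + 408764/206333 = -553723*I*sqrt(1409)/508649 + 408764/206333 = 408764/206333 - 553723*I*sqrt(1409)/508649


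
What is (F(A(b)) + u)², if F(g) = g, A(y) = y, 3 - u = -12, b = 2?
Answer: 289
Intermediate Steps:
u = 15 (u = 3 - 1*(-12) = 3 + 12 = 15)
(F(A(b)) + u)² = (2 + 15)² = 17² = 289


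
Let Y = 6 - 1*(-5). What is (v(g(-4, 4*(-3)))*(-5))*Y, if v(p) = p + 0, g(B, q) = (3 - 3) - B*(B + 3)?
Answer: 220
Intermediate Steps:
g(B, q) = -B*(3 + B) (g(B, q) = 0 - B*(3 + B) = -B*(3 + B))
Y = 11 (Y = 6 + 5 = 11)
v(p) = p
(v(g(-4, 4*(-3)))*(-5))*Y = (-1*(-4)*(3 - 4)*(-5))*11 = (-1*(-4)*(-1)*(-5))*11 = -4*(-5)*11 = 20*11 = 220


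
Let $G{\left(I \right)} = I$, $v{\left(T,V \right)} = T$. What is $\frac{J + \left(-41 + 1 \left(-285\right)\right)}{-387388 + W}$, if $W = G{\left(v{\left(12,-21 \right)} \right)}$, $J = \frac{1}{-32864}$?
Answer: $\frac{10713665}{12730724864} \approx 0.00084156$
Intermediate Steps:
$J = - \frac{1}{32864} \approx -3.0428 \cdot 10^{-5}$
$W = 12$
$\frac{J + \left(-41 + 1 \left(-285\right)\right)}{-387388 + W} = \frac{- \frac{1}{32864} + \left(-41 + 1 \left(-285\right)\right)}{-387388 + 12} = \frac{- \frac{1}{32864} - 326}{-387376} = \left(- \frac{1}{32864} - 326\right) \left(- \frac{1}{387376}\right) = \left(- \frac{10713665}{32864}\right) \left(- \frac{1}{387376}\right) = \frac{10713665}{12730724864}$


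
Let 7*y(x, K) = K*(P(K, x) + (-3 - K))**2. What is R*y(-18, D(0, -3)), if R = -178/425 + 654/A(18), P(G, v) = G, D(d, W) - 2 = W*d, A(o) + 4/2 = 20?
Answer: 274746/2975 ≈ 92.352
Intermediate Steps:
A(o) = 18 (A(o) = -2 + 20 = 18)
D(d, W) = 2 + W*d
y(x, K) = 9*K/7 (y(x, K) = (K*(K + (-3 - K))**2)/7 = (K*(-3)**2)/7 = (K*9)/7 = (9*K)/7 = 9*K/7)
R = 45791/1275 (R = -178/425 + 654/18 = -178*1/425 + 654*(1/18) = -178/425 + 109/3 = 45791/1275 ≈ 35.914)
R*y(-18, D(0, -3)) = 45791*(9*(2 - 3*0)/7)/1275 = 45791*(9*(2 + 0)/7)/1275 = 45791*((9/7)*2)/1275 = (45791/1275)*(18/7) = 274746/2975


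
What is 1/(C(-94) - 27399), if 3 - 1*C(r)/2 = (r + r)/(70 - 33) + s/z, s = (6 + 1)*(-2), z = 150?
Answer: -2775/75986857 ≈ -3.6519e-5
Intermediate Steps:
s = -14 (s = 7*(-2) = -14)
C(r) = 464/75 - 4*r/37 (C(r) = 6 - 2*((r + r)/(70 - 33) - 14/150) = 6 - 2*((2*r)/37 - 14*1/150) = 6 - 2*((2*r)*(1/37) - 7/75) = 6 - 2*(2*r/37 - 7/75) = 6 - 2*(-7/75 + 2*r/37) = 6 + (14/75 - 4*r/37) = 464/75 - 4*r/37)
1/(C(-94) - 27399) = 1/((464/75 - 4/37*(-94)) - 27399) = 1/((464/75 + 376/37) - 27399) = 1/(45368/2775 - 27399) = 1/(-75986857/2775) = -2775/75986857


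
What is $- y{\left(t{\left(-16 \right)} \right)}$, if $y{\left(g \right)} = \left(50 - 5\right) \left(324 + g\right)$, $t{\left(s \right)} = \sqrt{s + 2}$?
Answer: $-14580 - 45 i \sqrt{14} \approx -14580.0 - 168.37 i$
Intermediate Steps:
$t{\left(s \right)} = \sqrt{2 + s}$
$y{\left(g \right)} = 14580 + 45 g$ ($y{\left(g \right)} = 45 \left(324 + g\right) = 14580 + 45 g$)
$- y{\left(t{\left(-16 \right)} \right)} = - (14580 + 45 \sqrt{2 - 16}) = - (14580 + 45 \sqrt{-14}) = - (14580 + 45 i \sqrt{14}) = -14580 - 45 i \sqrt{14}$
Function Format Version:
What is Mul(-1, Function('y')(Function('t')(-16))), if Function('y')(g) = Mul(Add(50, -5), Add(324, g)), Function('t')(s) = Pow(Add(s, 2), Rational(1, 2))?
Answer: Add(-14580, Mul(-45, I, Pow(14, Rational(1, 2)))) ≈ Add(-14580., Mul(-168.37, I))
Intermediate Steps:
Function('t')(s) = Pow(Add(2, s), Rational(1, 2))
Function('y')(g) = Add(14580, Mul(45, g)) (Function('y')(g) = Mul(45, Add(324, g)) = Add(14580, Mul(45, g)))
Mul(-1, Function('y')(Function('t')(-16))) = Mul(-1, Add(14580, Mul(45, Pow(Add(2, -16), Rational(1, 2))))) = Mul(-1, Add(14580, Mul(45, Pow(-14, Rational(1, 2))))) = Mul(-1, Add(14580, Mul(45, Mul(I, Pow(14, Rational(1, 2)))))) = Mul(-1, Add(14580, Mul(45, I, Pow(14, Rational(1, 2))))) = Add(-14580, Mul(-45, I, Pow(14, Rational(1, 2))))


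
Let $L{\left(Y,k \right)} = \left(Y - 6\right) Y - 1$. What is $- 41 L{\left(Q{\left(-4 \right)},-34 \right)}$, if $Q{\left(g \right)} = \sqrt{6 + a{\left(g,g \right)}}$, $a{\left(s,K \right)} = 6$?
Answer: $-451 + 492 \sqrt{3} \approx 401.17$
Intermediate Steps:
$Q{\left(g \right)} = 2 \sqrt{3}$ ($Q{\left(g \right)} = \sqrt{6 + 6} = \sqrt{12} = 2 \sqrt{3}$)
$L{\left(Y,k \right)} = -1 + Y \left(-6 + Y\right)$ ($L{\left(Y,k \right)} = \left(-6 + Y\right) Y - 1 = Y \left(-6 + Y\right) - 1 = -1 + Y \left(-6 + Y\right)$)
$- 41 L{\left(Q{\left(-4 \right)},-34 \right)} = - 41 \left(-1 + \left(2 \sqrt{3}\right)^{2} - 6 \cdot 2 \sqrt{3}\right) = - 41 \left(-1 + 12 - 12 \sqrt{3}\right) = - 41 \left(11 - 12 \sqrt{3}\right) = -451 + 492 \sqrt{3}$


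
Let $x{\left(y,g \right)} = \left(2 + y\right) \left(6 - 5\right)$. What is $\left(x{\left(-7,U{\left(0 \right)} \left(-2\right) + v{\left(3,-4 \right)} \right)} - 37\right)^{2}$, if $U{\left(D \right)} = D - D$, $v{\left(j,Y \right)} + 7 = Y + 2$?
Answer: $1764$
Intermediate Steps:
$v{\left(j,Y \right)} = -5 + Y$ ($v{\left(j,Y \right)} = -7 + \left(Y + 2\right) = -7 + \left(2 + Y\right) = -5 + Y$)
$U{\left(D \right)} = 0$
$x{\left(y,g \right)} = 2 + y$ ($x{\left(y,g \right)} = \left(2 + y\right) 1 = 2 + y$)
$\left(x{\left(-7,U{\left(0 \right)} \left(-2\right) + v{\left(3,-4 \right)} \right)} - 37\right)^{2} = \left(\left(2 - 7\right) - 37\right)^{2} = \left(-5 - 37\right)^{2} = \left(-42\right)^{2} = 1764$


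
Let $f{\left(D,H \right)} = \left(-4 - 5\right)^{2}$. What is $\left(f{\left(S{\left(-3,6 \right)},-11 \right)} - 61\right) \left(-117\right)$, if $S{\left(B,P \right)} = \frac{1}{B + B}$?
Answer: $-2340$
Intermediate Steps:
$S{\left(B,P \right)} = \frac{1}{2 B}$
$f{\left(D,H \right)} = 81$ ($f{\left(D,H \right)} = \left(-9\right)^{2} = 81$)
$\left(f{\left(S{\left(-3,6 \right)},-11 \right)} - 61\right) \left(-117\right) = \left(81 - 61\right) \left(-117\right) = 20 \left(-117\right) = -2340$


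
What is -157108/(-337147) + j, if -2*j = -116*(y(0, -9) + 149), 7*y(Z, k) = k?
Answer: 20220479640/2360029 ≈ 8567.9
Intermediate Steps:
y(Z, k) = k/7
j = 59972/7 (j = -(-58)*((⅐)*(-9) + 149) = -(-58)*(-9/7 + 149) = -(-58)*1034/7 = -½*(-119944/7) = 59972/7 ≈ 8567.4)
-157108/(-337147) + j = -157108/(-337147) + 59972/7 = -157108*(-1/337147) + 59972/7 = 157108/337147 + 59972/7 = 20220479640/2360029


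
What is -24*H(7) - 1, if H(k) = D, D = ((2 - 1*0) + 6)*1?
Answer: -193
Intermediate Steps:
D = 8 (D = ((2 + 0) + 6)*1 = (2 + 6)*1 = 8*1 = 8)
H(k) = 8
-24*H(7) - 1 = -24*8 - 1 = -192 - 1 = -193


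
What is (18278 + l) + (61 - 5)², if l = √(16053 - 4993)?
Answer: 21414 + 2*√2765 ≈ 21519.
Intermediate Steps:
l = 2*√2765 (l = √11060 = 2*√2765 ≈ 105.17)
(18278 + l) + (61 - 5)² = (18278 + 2*√2765) + (61 - 5)² = (18278 + 2*√2765) + 56² = (18278 + 2*√2765) + 3136 = 21414 + 2*√2765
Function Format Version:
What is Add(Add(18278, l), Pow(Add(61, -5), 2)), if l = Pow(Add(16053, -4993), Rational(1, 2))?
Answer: Add(21414, Mul(2, Pow(2765, Rational(1, 2)))) ≈ 21519.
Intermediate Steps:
l = Mul(2, Pow(2765, Rational(1, 2))) (l = Pow(11060, Rational(1, 2)) = Mul(2, Pow(2765, Rational(1, 2))) ≈ 105.17)
Add(Add(18278, l), Pow(Add(61, -5), 2)) = Add(Add(18278, Mul(2, Pow(2765, Rational(1, 2)))), Pow(Add(61, -5), 2)) = Add(Add(18278, Mul(2, Pow(2765, Rational(1, 2)))), Pow(56, 2)) = Add(Add(18278, Mul(2, Pow(2765, Rational(1, 2)))), 3136) = Add(21414, Mul(2, Pow(2765, Rational(1, 2))))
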